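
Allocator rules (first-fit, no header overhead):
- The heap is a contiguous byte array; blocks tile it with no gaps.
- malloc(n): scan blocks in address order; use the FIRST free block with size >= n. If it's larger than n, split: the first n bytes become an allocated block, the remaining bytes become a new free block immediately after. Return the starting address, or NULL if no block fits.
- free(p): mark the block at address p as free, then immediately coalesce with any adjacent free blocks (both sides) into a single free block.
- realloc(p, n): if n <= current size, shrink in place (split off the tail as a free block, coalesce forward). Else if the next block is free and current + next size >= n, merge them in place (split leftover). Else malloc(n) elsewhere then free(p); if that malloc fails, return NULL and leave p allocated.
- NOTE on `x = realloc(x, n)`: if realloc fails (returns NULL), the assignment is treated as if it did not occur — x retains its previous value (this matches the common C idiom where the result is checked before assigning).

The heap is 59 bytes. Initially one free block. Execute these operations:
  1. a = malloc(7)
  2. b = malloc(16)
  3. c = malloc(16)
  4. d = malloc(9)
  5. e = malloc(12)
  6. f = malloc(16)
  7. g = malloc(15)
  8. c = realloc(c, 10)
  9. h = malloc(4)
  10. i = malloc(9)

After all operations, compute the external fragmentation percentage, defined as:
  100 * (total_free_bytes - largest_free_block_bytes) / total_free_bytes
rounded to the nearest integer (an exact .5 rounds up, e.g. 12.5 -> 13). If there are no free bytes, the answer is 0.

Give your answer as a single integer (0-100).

Op 1: a = malloc(7) -> a = 0; heap: [0-6 ALLOC][7-58 FREE]
Op 2: b = malloc(16) -> b = 7; heap: [0-6 ALLOC][7-22 ALLOC][23-58 FREE]
Op 3: c = malloc(16) -> c = 23; heap: [0-6 ALLOC][7-22 ALLOC][23-38 ALLOC][39-58 FREE]
Op 4: d = malloc(9) -> d = 39; heap: [0-6 ALLOC][7-22 ALLOC][23-38 ALLOC][39-47 ALLOC][48-58 FREE]
Op 5: e = malloc(12) -> e = NULL; heap: [0-6 ALLOC][7-22 ALLOC][23-38 ALLOC][39-47 ALLOC][48-58 FREE]
Op 6: f = malloc(16) -> f = NULL; heap: [0-6 ALLOC][7-22 ALLOC][23-38 ALLOC][39-47 ALLOC][48-58 FREE]
Op 7: g = malloc(15) -> g = NULL; heap: [0-6 ALLOC][7-22 ALLOC][23-38 ALLOC][39-47 ALLOC][48-58 FREE]
Op 8: c = realloc(c, 10) -> c = 23; heap: [0-6 ALLOC][7-22 ALLOC][23-32 ALLOC][33-38 FREE][39-47 ALLOC][48-58 FREE]
Op 9: h = malloc(4) -> h = 33; heap: [0-6 ALLOC][7-22 ALLOC][23-32 ALLOC][33-36 ALLOC][37-38 FREE][39-47 ALLOC][48-58 FREE]
Op 10: i = malloc(9) -> i = 48; heap: [0-6 ALLOC][7-22 ALLOC][23-32 ALLOC][33-36 ALLOC][37-38 FREE][39-47 ALLOC][48-56 ALLOC][57-58 FREE]
Free blocks: [2 2] total_free=4 largest=2 -> 100*(4-2)/4 = 200/4 = 50

Answer: 50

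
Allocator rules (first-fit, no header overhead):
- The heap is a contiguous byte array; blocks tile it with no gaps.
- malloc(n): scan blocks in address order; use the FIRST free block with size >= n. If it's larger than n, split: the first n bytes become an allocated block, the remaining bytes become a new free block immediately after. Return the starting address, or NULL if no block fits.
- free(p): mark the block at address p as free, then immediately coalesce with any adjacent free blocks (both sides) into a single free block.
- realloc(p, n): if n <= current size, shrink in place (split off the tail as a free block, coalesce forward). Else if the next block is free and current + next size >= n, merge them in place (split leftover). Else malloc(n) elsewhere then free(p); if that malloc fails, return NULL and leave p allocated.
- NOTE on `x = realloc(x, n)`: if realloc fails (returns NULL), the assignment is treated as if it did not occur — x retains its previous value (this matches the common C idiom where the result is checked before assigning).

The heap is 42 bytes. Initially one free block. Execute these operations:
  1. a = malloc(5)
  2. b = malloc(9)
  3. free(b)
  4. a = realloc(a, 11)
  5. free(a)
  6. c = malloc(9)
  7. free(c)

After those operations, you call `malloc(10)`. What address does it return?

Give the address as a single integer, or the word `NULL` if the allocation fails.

Answer: 0

Derivation:
Op 1: a = malloc(5) -> a = 0; heap: [0-4 ALLOC][5-41 FREE]
Op 2: b = malloc(9) -> b = 5; heap: [0-4 ALLOC][5-13 ALLOC][14-41 FREE]
Op 3: free(b) -> (freed b); heap: [0-4 ALLOC][5-41 FREE]
Op 4: a = realloc(a, 11) -> a = 0; heap: [0-10 ALLOC][11-41 FREE]
Op 5: free(a) -> (freed a); heap: [0-41 FREE]
Op 6: c = malloc(9) -> c = 0; heap: [0-8 ALLOC][9-41 FREE]
Op 7: free(c) -> (freed c); heap: [0-41 FREE]
malloc(10): first-fit scan over [0-41 FREE] -> 0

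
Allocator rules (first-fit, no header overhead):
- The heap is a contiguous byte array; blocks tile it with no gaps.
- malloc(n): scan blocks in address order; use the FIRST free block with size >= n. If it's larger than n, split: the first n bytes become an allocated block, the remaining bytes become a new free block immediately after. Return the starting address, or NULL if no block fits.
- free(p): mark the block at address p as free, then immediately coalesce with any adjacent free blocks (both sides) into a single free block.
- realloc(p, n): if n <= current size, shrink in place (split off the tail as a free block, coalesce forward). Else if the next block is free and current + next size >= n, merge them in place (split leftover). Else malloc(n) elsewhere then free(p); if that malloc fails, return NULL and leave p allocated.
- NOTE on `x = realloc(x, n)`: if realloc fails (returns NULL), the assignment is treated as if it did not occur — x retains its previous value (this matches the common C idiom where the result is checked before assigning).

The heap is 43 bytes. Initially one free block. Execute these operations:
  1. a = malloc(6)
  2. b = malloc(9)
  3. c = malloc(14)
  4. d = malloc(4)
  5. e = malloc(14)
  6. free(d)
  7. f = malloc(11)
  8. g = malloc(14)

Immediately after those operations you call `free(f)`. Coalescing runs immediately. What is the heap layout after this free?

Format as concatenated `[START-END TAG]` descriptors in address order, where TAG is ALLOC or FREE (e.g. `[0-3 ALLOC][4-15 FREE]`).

Op 1: a = malloc(6) -> a = 0; heap: [0-5 ALLOC][6-42 FREE]
Op 2: b = malloc(9) -> b = 6; heap: [0-5 ALLOC][6-14 ALLOC][15-42 FREE]
Op 3: c = malloc(14) -> c = 15; heap: [0-5 ALLOC][6-14 ALLOC][15-28 ALLOC][29-42 FREE]
Op 4: d = malloc(4) -> d = 29; heap: [0-5 ALLOC][6-14 ALLOC][15-28 ALLOC][29-32 ALLOC][33-42 FREE]
Op 5: e = malloc(14) -> e = NULL; heap: [0-5 ALLOC][6-14 ALLOC][15-28 ALLOC][29-32 ALLOC][33-42 FREE]
Op 6: free(d) -> (freed d); heap: [0-5 ALLOC][6-14 ALLOC][15-28 ALLOC][29-42 FREE]
Op 7: f = malloc(11) -> f = 29; heap: [0-5 ALLOC][6-14 ALLOC][15-28 ALLOC][29-39 ALLOC][40-42 FREE]
Op 8: g = malloc(14) -> g = NULL; heap: [0-5 ALLOC][6-14 ALLOC][15-28 ALLOC][29-39 ALLOC][40-42 FREE]
free(f): f = 29 -> block [29-39 ALLOC]; mark free, coalesce with adjacent free neighbors -> [0-5 ALLOC][6-14 ALLOC][15-28 ALLOC][29-42 FREE]

Answer: [0-5 ALLOC][6-14 ALLOC][15-28 ALLOC][29-42 FREE]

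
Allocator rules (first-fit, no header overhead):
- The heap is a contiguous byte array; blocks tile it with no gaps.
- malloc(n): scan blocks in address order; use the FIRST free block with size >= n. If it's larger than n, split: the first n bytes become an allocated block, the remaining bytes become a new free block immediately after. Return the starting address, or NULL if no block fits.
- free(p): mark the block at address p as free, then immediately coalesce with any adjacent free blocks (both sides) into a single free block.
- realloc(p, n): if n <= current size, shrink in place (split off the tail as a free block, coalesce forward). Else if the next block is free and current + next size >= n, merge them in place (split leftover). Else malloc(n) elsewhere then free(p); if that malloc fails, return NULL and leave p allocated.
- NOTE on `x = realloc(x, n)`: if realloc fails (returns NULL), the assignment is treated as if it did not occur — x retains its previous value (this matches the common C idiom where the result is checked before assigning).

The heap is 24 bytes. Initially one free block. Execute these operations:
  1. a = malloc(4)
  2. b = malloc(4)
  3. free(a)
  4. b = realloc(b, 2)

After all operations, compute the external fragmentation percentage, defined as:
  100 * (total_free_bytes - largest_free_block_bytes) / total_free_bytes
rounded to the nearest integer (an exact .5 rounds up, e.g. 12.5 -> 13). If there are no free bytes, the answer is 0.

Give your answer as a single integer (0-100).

Answer: 18

Derivation:
Op 1: a = malloc(4) -> a = 0; heap: [0-3 ALLOC][4-23 FREE]
Op 2: b = malloc(4) -> b = 4; heap: [0-3 ALLOC][4-7 ALLOC][8-23 FREE]
Op 3: free(a) -> (freed a); heap: [0-3 FREE][4-7 ALLOC][8-23 FREE]
Op 4: b = realloc(b, 2) -> b = 4; heap: [0-3 FREE][4-5 ALLOC][6-23 FREE]
Free blocks: [4 18] total_free=22 largest=18 -> 100*(22-18)/22 = 400/22 ≈ 18.182 -> rounds to 18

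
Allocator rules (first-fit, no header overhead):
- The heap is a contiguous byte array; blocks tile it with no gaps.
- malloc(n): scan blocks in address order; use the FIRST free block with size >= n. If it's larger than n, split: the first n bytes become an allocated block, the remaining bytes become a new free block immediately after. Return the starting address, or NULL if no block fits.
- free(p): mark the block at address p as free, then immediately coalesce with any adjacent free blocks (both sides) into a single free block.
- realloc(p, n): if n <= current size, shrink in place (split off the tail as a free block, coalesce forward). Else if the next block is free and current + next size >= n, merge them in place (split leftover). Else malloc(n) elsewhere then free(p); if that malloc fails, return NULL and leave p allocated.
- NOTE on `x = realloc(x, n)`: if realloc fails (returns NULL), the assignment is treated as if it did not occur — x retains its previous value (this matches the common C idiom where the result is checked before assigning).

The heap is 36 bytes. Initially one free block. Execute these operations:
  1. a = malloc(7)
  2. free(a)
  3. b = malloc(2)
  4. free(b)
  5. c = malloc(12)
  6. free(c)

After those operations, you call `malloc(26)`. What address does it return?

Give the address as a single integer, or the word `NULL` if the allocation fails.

Op 1: a = malloc(7) -> a = 0; heap: [0-6 ALLOC][7-35 FREE]
Op 2: free(a) -> (freed a); heap: [0-35 FREE]
Op 3: b = malloc(2) -> b = 0; heap: [0-1 ALLOC][2-35 FREE]
Op 4: free(b) -> (freed b); heap: [0-35 FREE]
Op 5: c = malloc(12) -> c = 0; heap: [0-11 ALLOC][12-35 FREE]
Op 6: free(c) -> (freed c); heap: [0-35 FREE]
malloc(26): first-fit scan over [0-35 FREE] -> 0

Answer: 0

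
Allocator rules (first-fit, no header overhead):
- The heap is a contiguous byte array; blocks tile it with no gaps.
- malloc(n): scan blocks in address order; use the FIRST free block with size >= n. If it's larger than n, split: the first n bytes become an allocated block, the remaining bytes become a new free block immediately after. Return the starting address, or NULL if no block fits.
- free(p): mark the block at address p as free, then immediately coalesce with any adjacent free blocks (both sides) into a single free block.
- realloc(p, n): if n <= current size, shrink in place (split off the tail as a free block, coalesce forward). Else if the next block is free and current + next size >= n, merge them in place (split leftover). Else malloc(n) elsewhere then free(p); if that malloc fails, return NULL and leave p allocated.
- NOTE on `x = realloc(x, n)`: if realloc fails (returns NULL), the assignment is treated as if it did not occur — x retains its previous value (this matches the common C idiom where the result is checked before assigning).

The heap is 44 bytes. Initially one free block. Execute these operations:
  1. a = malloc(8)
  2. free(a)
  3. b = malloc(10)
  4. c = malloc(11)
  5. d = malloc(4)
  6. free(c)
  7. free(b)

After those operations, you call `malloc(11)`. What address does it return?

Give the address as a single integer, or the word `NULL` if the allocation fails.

Answer: 0

Derivation:
Op 1: a = malloc(8) -> a = 0; heap: [0-7 ALLOC][8-43 FREE]
Op 2: free(a) -> (freed a); heap: [0-43 FREE]
Op 3: b = malloc(10) -> b = 0; heap: [0-9 ALLOC][10-43 FREE]
Op 4: c = malloc(11) -> c = 10; heap: [0-9 ALLOC][10-20 ALLOC][21-43 FREE]
Op 5: d = malloc(4) -> d = 21; heap: [0-9 ALLOC][10-20 ALLOC][21-24 ALLOC][25-43 FREE]
Op 6: free(c) -> (freed c); heap: [0-9 ALLOC][10-20 FREE][21-24 ALLOC][25-43 FREE]
Op 7: free(b) -> (freed b); heap: [0-20 FREE][21-24 ALLOC][25-43 FREE]
malloc(11): first-fit scan over [0-20 FREE][21-24 ALLOC][25-43 FREE] -> 0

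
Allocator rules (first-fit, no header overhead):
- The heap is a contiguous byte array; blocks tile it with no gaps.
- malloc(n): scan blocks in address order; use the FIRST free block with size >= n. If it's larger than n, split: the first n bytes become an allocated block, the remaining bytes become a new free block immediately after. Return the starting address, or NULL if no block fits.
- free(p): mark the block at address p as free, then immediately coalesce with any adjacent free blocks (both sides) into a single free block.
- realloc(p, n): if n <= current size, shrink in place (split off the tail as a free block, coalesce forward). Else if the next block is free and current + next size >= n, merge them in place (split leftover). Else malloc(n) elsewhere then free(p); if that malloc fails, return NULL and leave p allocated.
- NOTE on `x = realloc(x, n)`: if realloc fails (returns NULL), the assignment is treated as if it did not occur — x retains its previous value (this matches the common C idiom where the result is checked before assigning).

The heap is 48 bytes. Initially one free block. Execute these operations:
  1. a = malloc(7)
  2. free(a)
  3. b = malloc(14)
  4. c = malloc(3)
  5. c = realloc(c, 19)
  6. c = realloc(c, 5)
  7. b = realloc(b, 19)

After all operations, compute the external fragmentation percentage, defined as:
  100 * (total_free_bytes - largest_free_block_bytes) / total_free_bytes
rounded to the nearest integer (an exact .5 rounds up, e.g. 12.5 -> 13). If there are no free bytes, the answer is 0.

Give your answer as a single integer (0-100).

Answer: 42

Derivation:
Op 1: a = malloc(7) -> a = 0; heap: [0-6 ALLOC][7-47 FREE]
Op 2: free(a) -> (freed a); heap: [0-47 FREE]
Op 3: b = malloc(14) -> b = 0; heap: [0-13 ALLOC][14-47 FREE]
Op 4: c = malloc(3) -> c = 14; heap: [0-13 ALLOC][14-16 ALLOC][17-47 FREE]
Op 5: c = realloc(c, 19) -> c = 14; heap: [0-13 ALLOC][14-32 ALLOC][33-47 FREE]
Op 6: c = realloc(c, 5) -> c = 14; heap: [0-13 ALLOC][14-18 ALLOC][19-47 FREE]
Op 7: b = realloc(b, 19) -> b = 19; heap: [0-13 FREE][14-18 ALLOC][19-37 ALLOC][38-47 FREE]
Free blocks: [14 10] total_free=24 largest=14 -> 100*(24-14)/24 = 1000/24 ≈ 41.667 -> rounds to 42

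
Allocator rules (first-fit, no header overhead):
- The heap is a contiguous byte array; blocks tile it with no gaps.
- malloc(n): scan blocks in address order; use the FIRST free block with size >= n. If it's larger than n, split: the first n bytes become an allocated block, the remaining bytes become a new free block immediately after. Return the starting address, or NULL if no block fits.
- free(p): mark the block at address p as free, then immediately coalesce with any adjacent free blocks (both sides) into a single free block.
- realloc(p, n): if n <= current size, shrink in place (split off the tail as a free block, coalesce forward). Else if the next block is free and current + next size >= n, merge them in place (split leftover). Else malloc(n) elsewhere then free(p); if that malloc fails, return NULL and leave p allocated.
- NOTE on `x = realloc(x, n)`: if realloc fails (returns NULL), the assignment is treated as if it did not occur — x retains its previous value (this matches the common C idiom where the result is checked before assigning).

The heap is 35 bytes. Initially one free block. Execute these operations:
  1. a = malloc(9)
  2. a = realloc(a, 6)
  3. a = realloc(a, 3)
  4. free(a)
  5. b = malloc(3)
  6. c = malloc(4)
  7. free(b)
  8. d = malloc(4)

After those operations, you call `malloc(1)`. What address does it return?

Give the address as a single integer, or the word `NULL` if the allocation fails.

Op 1: a = malloc(9) -> a = 0; heap: [0-8 ALLOC][9-34 FREE]
Op 2: a = realloc(a, 6) -> a = 0; heap: [0-5 ALLOC][6-34 FREE]
Op 3: a = realloc(a, 3) -> a = 0; heap: [0-2 ALLOC][3-34 FREE]
Op 4: free(a) -> (freed a); heap: [0-34 FREE]
Op 5: b = malloc(3) -> b = 0; heap: [0-2 ALLOC][3-34 FREE]
Op 6: c = malloc(4) -> c = 3; heap: [0-2 ALLOC][3-6 ALLOC][7-34 FREE]
Op 7: free(b) -> (freed b); heap: [0-2 FREE][3-6 ALLOC][7-34 FREE]
Op 8: d = malloc(4) -> d = 7; heap: [0-2 FREE][3-6 ALLOC][7-10 ALLOC][11-34 FREE]
malloc(1): first-fit scan over [0-2 FREE][3-6 ALLOC][7-10 ALLOC][11-34 FREE] -> 0

Answer: 0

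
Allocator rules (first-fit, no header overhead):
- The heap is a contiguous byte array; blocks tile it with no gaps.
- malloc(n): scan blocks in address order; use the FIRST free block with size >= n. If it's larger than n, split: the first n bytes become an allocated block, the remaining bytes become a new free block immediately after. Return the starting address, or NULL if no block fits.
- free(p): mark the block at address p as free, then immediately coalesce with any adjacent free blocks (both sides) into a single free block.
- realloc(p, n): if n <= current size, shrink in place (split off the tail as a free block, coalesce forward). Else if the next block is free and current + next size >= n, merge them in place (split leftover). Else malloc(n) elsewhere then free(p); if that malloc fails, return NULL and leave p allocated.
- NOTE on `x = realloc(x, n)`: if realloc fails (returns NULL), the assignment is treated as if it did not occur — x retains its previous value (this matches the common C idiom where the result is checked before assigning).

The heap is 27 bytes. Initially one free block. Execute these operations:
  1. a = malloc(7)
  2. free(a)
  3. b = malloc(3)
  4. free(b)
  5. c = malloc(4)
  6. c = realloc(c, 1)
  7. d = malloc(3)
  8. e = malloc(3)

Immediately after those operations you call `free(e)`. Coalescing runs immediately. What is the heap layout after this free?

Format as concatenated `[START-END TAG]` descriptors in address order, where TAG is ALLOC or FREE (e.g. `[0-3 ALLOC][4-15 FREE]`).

Op 1: a = malloc(7) -> a = 0; heap: [0-6 ALLOC][7-26 FREE]
Op 2: free(a) -> (freed a); heap: [0-26 FREE]
Op 3: b = malloc(3) -> b = 0; heap: [0-2 ALLOC][3-26 FREE]
Op 4: free(b) -> (freed b); heap: [0-26 FREE]
Op 5: c = malloc(4) -> c = 0; heap: [0-3 ALLOC][4-26 FREE]
Op 6: c = realloc(c, 1) -> c = 0; heap: [0-0 ALLOC][1-26 FREE]
Op 7: d = malloc(3) -> d = 1; heap: [0-0 ALLOC][1-3 ALLOC][4-26 FREE]
Op 8: e = malloc(3) -> e = 4; heap: [0-0 ALLOC][1-3 ALLOC][4-6 ALLOC][7-26 FREE]
free(e): e = 4 -> block [4-6 ALLOC]; mark free, coalesce with adjacent free neighbors -> [0-0 ALLOC][1-3 ALLOC][4-26 FREE]

Answer: [0-0 ALLOC][1-3 ALLOC][4-26 FREE]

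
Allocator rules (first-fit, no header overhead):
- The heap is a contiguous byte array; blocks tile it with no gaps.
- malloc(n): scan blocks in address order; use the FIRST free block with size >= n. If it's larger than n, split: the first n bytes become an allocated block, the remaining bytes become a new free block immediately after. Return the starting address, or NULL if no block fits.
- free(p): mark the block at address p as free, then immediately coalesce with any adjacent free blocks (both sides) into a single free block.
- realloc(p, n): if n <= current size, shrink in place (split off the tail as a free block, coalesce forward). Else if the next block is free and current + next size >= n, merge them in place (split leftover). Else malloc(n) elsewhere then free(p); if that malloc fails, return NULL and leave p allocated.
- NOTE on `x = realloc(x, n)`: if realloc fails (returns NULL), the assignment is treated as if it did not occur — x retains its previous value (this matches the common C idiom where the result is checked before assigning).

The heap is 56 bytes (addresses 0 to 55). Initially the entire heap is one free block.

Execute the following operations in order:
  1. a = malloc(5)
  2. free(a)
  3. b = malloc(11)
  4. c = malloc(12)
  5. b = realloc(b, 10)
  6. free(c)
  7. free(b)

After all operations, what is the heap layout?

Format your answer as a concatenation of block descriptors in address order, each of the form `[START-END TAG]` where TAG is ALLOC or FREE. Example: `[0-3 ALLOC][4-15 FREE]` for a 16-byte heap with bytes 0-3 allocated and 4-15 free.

Answer: [0-55 FREE]

Derivation:
Op 1: a = malloc(5) -> a = 0; heap: [0-4 ALLOC][5-55 FREE]
Op 2: free(a) -> (freed a); heap: [0-55 FREE]
Op 3: b = malloc(11) -> b = 0; heap: [0-10 ALLOC][11-55 FREE]
Op 4: c = malloc(12) -> c = 11; heap: [0-10 ALLOC][11-22 ALLOC][23-55 FREE]
Op 5: b = realloc(b, 10) -> b = 0; heap: [0-9 ALLOC][10-10 FREE][11-22 ALLOC][23-55 FREE]
Op 6: free(c) -> (freed c); heap: [0-9 ALLOC][10-55 FREE]
Op 7: free(b) -> (freed b); heap: [0-55 FREE]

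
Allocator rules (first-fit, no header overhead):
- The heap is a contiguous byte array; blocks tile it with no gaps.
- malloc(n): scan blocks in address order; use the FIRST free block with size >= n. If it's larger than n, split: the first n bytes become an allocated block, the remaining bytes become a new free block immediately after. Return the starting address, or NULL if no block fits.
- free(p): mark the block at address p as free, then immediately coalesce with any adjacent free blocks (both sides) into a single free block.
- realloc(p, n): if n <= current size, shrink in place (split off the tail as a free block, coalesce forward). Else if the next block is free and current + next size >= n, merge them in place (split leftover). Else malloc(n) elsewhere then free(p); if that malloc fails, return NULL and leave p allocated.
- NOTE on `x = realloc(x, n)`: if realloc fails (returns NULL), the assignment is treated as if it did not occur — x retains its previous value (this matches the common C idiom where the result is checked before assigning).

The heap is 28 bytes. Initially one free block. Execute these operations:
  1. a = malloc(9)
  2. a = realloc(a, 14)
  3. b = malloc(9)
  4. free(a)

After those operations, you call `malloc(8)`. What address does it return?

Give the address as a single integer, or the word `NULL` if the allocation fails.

Answer: 0

Derivation:
Op 1: a = malloc(9) -> a = 0; heap: [0-8 ALLOC][9-27 FREE]
Op 2: a = realloc(a, 14) -> a = 0; heap: [0-13 ALLOC][14-27 FREE]
Op 3: b = malloc(9) -> b = 14; heap: [0-13 ALLOC][14-22 ALLOC][23-27 FREE]
Op 4: free(a) -> (freed a); heap: [0-13 FREE][14-22 ALLOC][23-27 FREE]
malloc(8): first-fit scan over [0-13 FREE][14-22 ALLOC][23-27 FREE] -> 0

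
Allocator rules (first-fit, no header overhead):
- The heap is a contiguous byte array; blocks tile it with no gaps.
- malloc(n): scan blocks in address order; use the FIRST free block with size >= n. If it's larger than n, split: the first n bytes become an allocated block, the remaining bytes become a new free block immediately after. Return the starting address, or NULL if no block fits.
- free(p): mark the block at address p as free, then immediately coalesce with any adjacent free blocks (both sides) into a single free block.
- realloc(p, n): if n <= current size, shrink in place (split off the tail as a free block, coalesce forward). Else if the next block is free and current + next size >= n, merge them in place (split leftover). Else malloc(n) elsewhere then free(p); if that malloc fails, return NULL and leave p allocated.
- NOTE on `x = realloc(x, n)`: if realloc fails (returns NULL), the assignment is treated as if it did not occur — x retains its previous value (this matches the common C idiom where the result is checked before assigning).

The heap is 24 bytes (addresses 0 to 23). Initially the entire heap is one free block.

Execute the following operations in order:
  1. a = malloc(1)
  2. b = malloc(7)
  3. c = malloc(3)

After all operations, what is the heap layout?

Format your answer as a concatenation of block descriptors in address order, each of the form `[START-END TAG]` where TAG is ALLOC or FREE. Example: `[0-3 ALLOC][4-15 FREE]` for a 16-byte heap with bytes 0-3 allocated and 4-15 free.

Op 1: a = malloc(1) -> a = 0; heap: [0-0 ALLOC][1-23 FREE]
Op 2: b = malloc(7) -> b = 1; heap: [0-0 ALLOC][1-7 ALLOC][8-23 FREE]
Op 3: c = malloc(3) -> c = 8; heap: [0-0 ALLOC][1-7 ALLOC][8-10 ALLOC][11-23 FREE]

Answer: [0-0 ALLOC][1-7 ALLOC][8-10 ALLOC][11-23 FREE]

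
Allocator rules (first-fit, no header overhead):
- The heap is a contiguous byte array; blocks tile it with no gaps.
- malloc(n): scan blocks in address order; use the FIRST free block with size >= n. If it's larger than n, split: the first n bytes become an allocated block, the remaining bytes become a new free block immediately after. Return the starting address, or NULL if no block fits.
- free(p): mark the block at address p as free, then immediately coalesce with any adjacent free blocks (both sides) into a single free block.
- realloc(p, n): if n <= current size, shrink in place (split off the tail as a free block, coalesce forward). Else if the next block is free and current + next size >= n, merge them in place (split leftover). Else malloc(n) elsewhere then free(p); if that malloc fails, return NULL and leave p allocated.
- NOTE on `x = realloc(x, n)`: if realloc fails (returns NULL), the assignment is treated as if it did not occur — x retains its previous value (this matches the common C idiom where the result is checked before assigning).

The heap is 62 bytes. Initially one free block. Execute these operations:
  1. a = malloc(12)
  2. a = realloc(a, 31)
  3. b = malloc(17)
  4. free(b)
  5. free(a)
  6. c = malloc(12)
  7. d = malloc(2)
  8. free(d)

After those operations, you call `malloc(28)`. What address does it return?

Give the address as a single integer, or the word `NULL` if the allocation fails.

Answer: 12

Derivation:
Op 1: a = malloc(12) -> a = 0; heap: [0-11 ALLOC][12-61 FREE]
Op 2: a = realloc(a, 31) -> a = 0; heap: [0-30 ALLOC][31-61 FREE]
Op 3: b = malloc(17) -> b = 31; heap: [0-30 ALLOC][31-47 ALLOC][48-61 FREE]
Op 4: free(b) -> (freed b); heap: [0-30 ALLOC][31-61 FREE]
Op 5: free(a) -> (freed a); heap: [0-61 FREE]
Op 6: c = malloc(12) -> c = 0; heap: [0-11 ALLOC][12-61 FREE]
Op 7: d = malloc(2) -> d = 12; heap: [0-11 ALLOC][12-13 ALLOC][14-61 FREE]
Op 8: free(d) -> (freed d); heap: [0-11 ALLOC][12-61 FREE]
malloc(28): first-fit scan over [0-11 ALLOC][12-61 FREE] -> 12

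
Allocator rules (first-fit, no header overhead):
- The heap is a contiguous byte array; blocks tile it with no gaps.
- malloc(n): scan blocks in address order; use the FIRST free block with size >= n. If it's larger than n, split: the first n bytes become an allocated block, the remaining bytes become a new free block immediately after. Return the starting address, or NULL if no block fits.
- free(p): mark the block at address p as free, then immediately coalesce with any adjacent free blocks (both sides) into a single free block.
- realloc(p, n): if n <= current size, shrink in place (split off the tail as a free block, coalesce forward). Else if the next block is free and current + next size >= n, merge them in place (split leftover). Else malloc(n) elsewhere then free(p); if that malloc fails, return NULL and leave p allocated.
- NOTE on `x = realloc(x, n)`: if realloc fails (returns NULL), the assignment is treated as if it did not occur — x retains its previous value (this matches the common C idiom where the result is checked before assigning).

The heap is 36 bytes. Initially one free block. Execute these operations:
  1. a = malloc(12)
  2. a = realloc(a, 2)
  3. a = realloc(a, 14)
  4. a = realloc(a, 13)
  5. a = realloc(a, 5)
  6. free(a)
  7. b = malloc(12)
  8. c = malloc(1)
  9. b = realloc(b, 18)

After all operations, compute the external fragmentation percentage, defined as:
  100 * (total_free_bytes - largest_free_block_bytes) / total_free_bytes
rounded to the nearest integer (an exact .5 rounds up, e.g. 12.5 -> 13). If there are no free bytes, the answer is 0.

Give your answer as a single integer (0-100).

Answer: 29

Derivation:
Op 1: a = malloc(12) -> a = 0; heap: [0-11 ALLOC][12-35 FREE]
Op 2: a = realloc(a, 2) -> a = 0; heap: [0-1 ALLOC][2-35 FREE]
Op 3: a = realloc(a, 14) -> a = 0; heap: [0-13 ALLOC][14-35 FREE]
Op 4: a = realloc(a, 13) -> a = 0; heap: [0-12 ALLOC][13-35 FREE]
Op 5: a = realloc(a, 5) -> a = 0; heap: [0-4 ALLOC][5-35 FREE]
Op 6: free(a) -> (freed a); heap: [0-35 FREE]
Op 7: b = malloc(12) -> b = 0; heap: [0-11 ALLOC][12-35 FREE]
Op 8: c = malloc(1) -> c = 12; heap: [0-11 ALLOC][12-12 ALLOC][13-35 FREE]
Op 9: b = realloc(b, 18) -> b = 13; heap: [0-11 FREE][12-12 ALLOC][13-30 ALLOC][31-35 FREE]
Free blocks: [12 5] total_free=17 largest=12 -> 100*(17-12)/17 = 500/17 ≈ 29.412 -> rounds to 29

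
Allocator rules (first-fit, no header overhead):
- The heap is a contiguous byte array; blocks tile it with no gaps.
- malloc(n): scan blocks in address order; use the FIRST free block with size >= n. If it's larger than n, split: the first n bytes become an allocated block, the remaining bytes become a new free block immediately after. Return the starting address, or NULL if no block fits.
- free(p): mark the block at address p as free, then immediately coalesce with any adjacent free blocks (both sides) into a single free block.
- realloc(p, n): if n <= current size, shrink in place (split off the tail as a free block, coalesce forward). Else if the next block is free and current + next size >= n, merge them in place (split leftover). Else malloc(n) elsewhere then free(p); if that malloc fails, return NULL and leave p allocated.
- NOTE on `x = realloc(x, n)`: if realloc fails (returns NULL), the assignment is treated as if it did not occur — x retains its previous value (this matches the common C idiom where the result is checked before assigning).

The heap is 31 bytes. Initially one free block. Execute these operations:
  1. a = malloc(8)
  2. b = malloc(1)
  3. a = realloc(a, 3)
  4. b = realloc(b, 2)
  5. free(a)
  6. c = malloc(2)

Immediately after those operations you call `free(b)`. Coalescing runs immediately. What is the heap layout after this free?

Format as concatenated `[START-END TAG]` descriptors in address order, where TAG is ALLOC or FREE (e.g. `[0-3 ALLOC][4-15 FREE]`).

Op 1: a = malloc(8) -> a = 0; heap: [0-7 ALLOC][8-30 FREE]
Op 2: b = malloc(1) -> b = 8; heap: [0-7 ALLOC][8-8 ALLOC][9-30 FREE]
Op 3: a = realloc(a, 3) -> a = 0; heap: [0-2 ALLOC][3-7 FREE][8-8 ALLOC][9-30 FREE]
Op 4: b = realloc(b, 2) -> b = 8; heap: [0-2 ALLOC][3-7 FREE][8-9 ALLOC][10-30 FREE]
Op 5: free(a) -> (freed a); heap: [0-7 FREE][8-9 ALLOC][10-30 FREE]
Op 6: c = malloc(2) -> c = 0; heap: [0-1 ALLOC][2-7 FREE][8-9 ALLOC][10-30 FREE]
free(b): b = 8 -> block [8-9 ALLOC]; mark free, coalesce with adjacent free neighbors -> [0-1 ALLOC][2-30 FREE]

Answer: [0-1 ALLOC][2-30 FREE]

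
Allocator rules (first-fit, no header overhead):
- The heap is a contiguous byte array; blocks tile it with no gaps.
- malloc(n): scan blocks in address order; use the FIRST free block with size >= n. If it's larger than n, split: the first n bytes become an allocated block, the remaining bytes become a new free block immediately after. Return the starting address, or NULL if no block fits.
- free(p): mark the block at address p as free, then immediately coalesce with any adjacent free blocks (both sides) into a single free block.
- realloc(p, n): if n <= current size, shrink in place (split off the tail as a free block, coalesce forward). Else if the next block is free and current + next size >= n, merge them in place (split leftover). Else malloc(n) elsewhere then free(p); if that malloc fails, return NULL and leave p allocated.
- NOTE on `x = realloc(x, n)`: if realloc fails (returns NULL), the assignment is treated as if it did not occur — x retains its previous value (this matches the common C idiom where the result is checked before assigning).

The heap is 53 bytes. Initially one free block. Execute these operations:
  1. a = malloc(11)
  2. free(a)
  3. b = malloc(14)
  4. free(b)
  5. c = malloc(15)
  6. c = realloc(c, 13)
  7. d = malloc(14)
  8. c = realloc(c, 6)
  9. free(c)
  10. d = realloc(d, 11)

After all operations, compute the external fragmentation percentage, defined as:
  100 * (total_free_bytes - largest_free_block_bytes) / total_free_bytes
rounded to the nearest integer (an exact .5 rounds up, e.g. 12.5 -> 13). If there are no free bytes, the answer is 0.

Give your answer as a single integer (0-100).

Op 1: a = malloc(11) -> a = 0; heap: [0-10 ALLOC][11-52 FREE]
Op 2: free(a) -> (freed a); heap: [0-52 FREE]
Op 3: b = malloc(14) -> b = 0; heap: [0-13 ALLOC][14-52 FREE]
Op 4: free(b) -> (freed b); heap: [0-52 FREE]
Op 5: c = malloc(15) -> c = 0; heap: [0-14 ALLOC][15-52 FREE]
Op 6: c = realloc(c, 13) -> c = 0; heap: [0-12 ALLOC][13-52 FREE]
Op 7: d = malloc(14) -> d = 13; heap: [0-12 ALLOC][13-26 ALLOC][27-52 FREE]
Op 8: c = realloc(c, 6) -> c = 0; heap: [0-5 ALLOC][6-12 FREE][13-26 ALLOC][27-52 FREE]
Op 9: free(c) -> (freed c); heap: [0-12 FREE][13-26 ALLOC][27-52 FREE]
Op 10: d = realloc(d, 11) -> d = 13; heap: [0-12 FREE][13-23 ALLOC][24-52 FREE]
Free blocks: [13 29] total_free=42 largest=29 -> 100*(42-29)/42 = 1300/42 ≈ 30.952 -> rounds to 31

Answer: 31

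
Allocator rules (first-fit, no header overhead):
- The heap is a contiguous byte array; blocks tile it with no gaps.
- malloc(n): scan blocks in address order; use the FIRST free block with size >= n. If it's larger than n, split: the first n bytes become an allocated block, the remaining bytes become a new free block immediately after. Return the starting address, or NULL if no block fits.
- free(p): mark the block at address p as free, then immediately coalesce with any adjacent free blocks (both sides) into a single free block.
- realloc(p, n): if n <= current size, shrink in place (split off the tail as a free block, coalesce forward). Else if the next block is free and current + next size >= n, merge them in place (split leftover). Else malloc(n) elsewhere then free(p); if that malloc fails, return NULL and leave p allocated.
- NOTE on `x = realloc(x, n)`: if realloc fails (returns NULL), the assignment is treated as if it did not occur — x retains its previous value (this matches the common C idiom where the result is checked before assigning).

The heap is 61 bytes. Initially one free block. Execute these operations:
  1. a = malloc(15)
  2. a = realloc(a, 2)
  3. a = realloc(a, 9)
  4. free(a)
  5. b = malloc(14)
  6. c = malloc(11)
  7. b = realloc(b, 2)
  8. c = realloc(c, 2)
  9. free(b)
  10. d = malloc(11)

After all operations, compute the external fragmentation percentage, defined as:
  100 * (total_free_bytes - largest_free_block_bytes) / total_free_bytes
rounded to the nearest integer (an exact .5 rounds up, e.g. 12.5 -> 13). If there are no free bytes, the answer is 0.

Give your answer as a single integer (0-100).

Answer: 6

Derivation:
Op 1: a = malloc(15) -> a = 0; heap: [0-14 ALLOC][15-60 FREE]
Op 2: a = realloc(a, 2) -> a = 0; heap: [0-1 ALLOC][2-60 FREE]
Op 3: a = realloc(a, 9) -> a = 0; heap: [0-8 ALLOC][9-60 FREE]
Op 4: free(a) -> (freed a); heap: [0-60 FREE]
Op 5: b = malloc(14) -> b = 0; heap: [0-13 ALLOC][14-60 FREE]
Op 6: c = malloc(11) -> c = 14; heap: [0-13 ALLOC][14-24 ALLOC][25-60 FREE]
Op 7: b = realloc(b, 2) -> b = 0; heap: [0-1 ALLOC][2-13 FREE][14-24 ALLOC][25-60 FREE]
Op 8: c = realloc(c, 2) -> c = 14; heap: [0-1 ALLOC][2-13 FREE][14-15 ALLOC][16-60 FREE]
Op 9: free(b) -> (freed b); heap: [0-13 FREE][14-15 ALLOC][16-60 FREE]
Op 10: d = malloc(11) -> d = 0; heap: [0-10 ALLOC][11-13 FREE][14-15 ALLOC][16-60 FREE]
Free blocks: [3 45] total_free=48 largest=45 -> 100*(48-45)/48 = 300/48 = 6.25 -> rounds to 6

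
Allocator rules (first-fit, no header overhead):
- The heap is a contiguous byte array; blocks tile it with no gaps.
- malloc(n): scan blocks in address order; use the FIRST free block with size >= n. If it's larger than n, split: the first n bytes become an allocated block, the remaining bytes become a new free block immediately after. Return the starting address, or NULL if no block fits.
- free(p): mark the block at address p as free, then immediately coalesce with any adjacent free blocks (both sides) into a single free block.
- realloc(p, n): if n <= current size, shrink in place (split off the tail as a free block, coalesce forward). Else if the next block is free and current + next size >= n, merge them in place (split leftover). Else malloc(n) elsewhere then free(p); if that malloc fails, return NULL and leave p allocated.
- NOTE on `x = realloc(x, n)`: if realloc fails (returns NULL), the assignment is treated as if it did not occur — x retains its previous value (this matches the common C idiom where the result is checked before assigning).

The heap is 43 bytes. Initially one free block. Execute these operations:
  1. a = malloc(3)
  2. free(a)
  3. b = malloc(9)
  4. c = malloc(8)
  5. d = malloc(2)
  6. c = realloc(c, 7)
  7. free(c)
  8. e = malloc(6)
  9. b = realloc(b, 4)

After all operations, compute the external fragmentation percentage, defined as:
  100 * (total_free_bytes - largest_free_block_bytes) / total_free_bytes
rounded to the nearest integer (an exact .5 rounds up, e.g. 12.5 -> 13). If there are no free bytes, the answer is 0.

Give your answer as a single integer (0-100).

Op 1: a = malloc(3) -> a = 0; heap: [0-2 ALLOC][3-42 FREE]
Op 2: free(a) -> (freed a); heap: [0-42 FREE]
Op 3: b = malloc(9) -> b = 0; heap: [0-8 ALLOC][9-42 FREE]
Op 4: c = malloc(8) -> c = 9; heap: [0-8 ALLOC][9-16 ALLOC][17-42 FREE]
Op 5: d = malloc(2) -> d = 17; heap: [0-8 ALLOC][9-16 ALLOC][17-18 ALLOC][19-42 FREE]
Op 6: c = realloc(c, 7) -> c = 9; heap: [0-8 ALLOC][9-15 ALLOC][16-16 FREE][17-18 ALLOC][19-42 FREE]
Op 7: free(c) -> (freed c); heap: [0-8 ALLOC][9-16 FREE][17-18 ALLOC][19-42 FREE]
Op 8: e = malloc(6) -> e = 9; heap: [0-8 ALLOC][9-14 ALLOC][15-16 FREE][17-18 ALLOC][19-42 FREE]
Op 9: b = realloc(b, 4) -> b = 0; heap: [0-3 ALLOC][4-8 FREE][9-14 ALLOC][15-16 FREE][17-18 ALLOC][19-42 FREE]
Free blocks: [5 2 24] total_free=31 largest=24 -> 100*(31-24)/31 = 700/31 ≈ 22.581 -> rounds to 23

Answer: 23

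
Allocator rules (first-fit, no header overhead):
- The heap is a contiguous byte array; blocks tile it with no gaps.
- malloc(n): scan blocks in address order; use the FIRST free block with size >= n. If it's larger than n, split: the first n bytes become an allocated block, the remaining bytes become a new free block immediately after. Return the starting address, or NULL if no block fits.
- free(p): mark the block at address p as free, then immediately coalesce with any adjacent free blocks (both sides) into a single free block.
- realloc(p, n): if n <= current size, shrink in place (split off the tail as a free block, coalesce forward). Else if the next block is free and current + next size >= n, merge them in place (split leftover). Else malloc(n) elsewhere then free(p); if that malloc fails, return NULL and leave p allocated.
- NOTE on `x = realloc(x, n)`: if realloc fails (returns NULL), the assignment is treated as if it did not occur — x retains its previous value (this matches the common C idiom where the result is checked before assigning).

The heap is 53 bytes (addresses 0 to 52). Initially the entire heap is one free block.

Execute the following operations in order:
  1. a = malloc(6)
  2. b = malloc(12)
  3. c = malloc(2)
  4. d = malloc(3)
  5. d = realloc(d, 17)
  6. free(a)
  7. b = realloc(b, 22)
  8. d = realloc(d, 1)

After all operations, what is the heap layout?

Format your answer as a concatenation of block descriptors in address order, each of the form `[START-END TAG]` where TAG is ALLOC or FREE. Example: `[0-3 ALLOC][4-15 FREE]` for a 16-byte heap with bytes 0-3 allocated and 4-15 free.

Op 1: a = malloc(6) -> a = 0; heap: [0-5 ALLOC][6-52 FREE]
Op 2: b = malloc(12) -> b = 6; heap: [0-5 ALLOC][6-17 ALLOC][18-52 FREE]
Op 3: c = malloc(2) -> c = 18; heap: [0-5 ALLOC][6-17 ALLOC][18-19 ALLOC][20-52 FREE]
Op 4: d = malloc(3) -> d = 20; heap: [0-5 ALLOC][6-17 ALLOC][18-19 ALLOC][20-22 ALLOC][23-52 FREE]
Op 5: d = realloc(d, 17) -> d = 20; heap: [0-5 ALLOC][6-17 ALLOC][18-19 ALLOC][20-36 ALLOC][37-52 FREE]
Op 6: free(a) -> (freed a); heap: [0-5 FREE][6-17 ALLOC][18-19 ALLOC][20-36 ALLOC][37-52 FREE]
Op 7: b = realloc(b, 22) -> NULL (b unchanged); heap: [0-5 FREE][6-17 ALLOC][18-19 ALLOC][20-36 ALLOC][37-52 FREE]
Op 8: d = realloc(d, 1) -> d = 20; heap: [0-5 FREE][6-17 ALLOC][18-19 ALLOC][20-20 ALLOC][21-52 FREE]

Answer: [0-5 FREE][6-17 ALLOC][18-19 ALLOC][20-20 ALLOC][21-52 FREE]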